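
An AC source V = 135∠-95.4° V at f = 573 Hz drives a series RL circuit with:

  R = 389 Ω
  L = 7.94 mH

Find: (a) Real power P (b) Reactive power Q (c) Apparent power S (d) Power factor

Step 1 — Angular frequency: ω = 2π·f = 2π·573 = 3600 rad/s.
Step 2 — Component impedances:
  R: Z = R = 389 Ω
  L: Z = jωL = j·3600·0.00794 = 0 + j28.59 Ω
Step 3 — Series combination: Z_total = R + L = 389 + j28.59 Ω = 390∠4.2° Ω.
Step 4 — Source phasor: V = 135∠-95.4° V = -12.7 - j134.4 V.
Step 5 — Current: I = V / Z = -0.05774 - j0.3413 A = 0.3461∠-99.6° A.
Step 6 — Complex power: S = V·I* = 46.6 + j3.424 VA.
Step 7 — Real power: P = Re(S) = 46.6 W.
Step 8 — Reactive power: Q = Im(S) = 3.424 VAR.
Step 9 — Apparent power: |S| = 46.72 VA.
Step 10 — Power factor: PF = P/|S| = 0.9973 (lagging).

(a) P = 46.6 W  (b) Q = 3.424 VAR  (c) S = 46.72 VA  (d) PF = 0.9973 (lagging)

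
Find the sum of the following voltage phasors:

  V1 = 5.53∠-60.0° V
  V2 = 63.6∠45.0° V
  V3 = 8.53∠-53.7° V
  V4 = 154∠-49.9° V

Step 1 — Convert each phasor to rectangular form:
  V1 = 5.53·(cos(-60.0°) + j·sin(-60.0°)) = 2.765 - j4.789 V
  V2 = 63.6·(cos(45.0°) + j·sin(45.0°)) = 44.97 + j44.97 V
  V3 = 8.53·(cos(-53.7°) + j·sin(-53.7°)) = 5.05 - j6.875 V
  V4 = 154·(cos(-49.9°) + j·sin(-49.9°)) = 99.2 - j117.8 V
Step 2 — Sum components: V_total = 152 - j84.49 V.
Step 3 — Convert to polar: |V_total| = 173.9 V, ∠V_total = -29.1°.

V_total = 173.9∠-29.1° V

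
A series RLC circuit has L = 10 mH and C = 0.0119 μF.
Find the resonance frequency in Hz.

Step 1 — Resonance condition Im(Z)=0 gives ω₀ = 1/√(LC).
Step 2 — ω₀ = 1/√(0.01·1.19e-08) = 9.167e+04 rad/s.
Step 3 — f₀ = ω₀/(2π) = 1.459e+04 Hz.

f₀ = 1.459e+04 Hz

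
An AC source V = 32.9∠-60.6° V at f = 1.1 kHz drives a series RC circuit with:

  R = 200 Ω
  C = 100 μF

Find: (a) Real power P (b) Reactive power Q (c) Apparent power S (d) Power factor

Step 1 — Angular frequency: ω = 2π·f = 2π·1100 = 6912 rad/s.
Step 2 — Component impedances:
  R: Z = R = 200 Ω
  C: Z = 1/(jωC) = -j/(ω·C) = 0 - j1.447 Ω
Step 3 — Series combination: Z_total = R + C = 200 - j1.447 Ω = 200∠-0.4° Ω.
Step 4 — Source phasor: V = 32.9∠-60.6° V = 16.15 - j28.66 V.
Step 5 — Current: I = V / Z = 0.08179 - j0.1427 A = 0.1645∠-60.2° A.
Step 6 — Complex power: S = V·I* = 5.412 - j0.03915 VA.
Step 7 — Real power: P = Re(S) = 5.412 W.
Step 8 — Reactive power: Q = Im(S) = -0.03915 VAR.
Step 9 — Apparent power: |S| = 5.412 VA.
Step 10 — Power factor: PF = P/|S| = 1 (leading).

(a) P = 5.412 W  (b) Q = -0.03915 VAR  (c) S = 5.412 VA  (d) PF = 1 (leading)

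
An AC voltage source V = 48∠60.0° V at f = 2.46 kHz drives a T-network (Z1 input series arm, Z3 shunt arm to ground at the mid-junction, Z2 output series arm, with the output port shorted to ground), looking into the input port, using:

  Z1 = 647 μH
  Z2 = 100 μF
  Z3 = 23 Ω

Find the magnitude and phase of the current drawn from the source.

Step 1 — Angular frequency: ω = 2π·f = 2π·2460 = 1.546e+04 rad/s.
Step 2 — Component impedances:
  Z1: Z = jωL = j·1.546e+04·0.000647 = 0 + j10 Ω
  Z2: Z = 1/(jωC) = -j/(ω·C) = 0 - j0.647 Ω
  Z3: Z = R = 23 Ω
Step 3 — With the output port shorted to ground, the output series arm Z2 runs from the junction to ground; the shunt arm Z3 also runs from the junction to ground. They appear in parallel: Z3 || Z2 = 0.01818 - j0.6465 Ω.
Step 4 — Series with input arm Z1: Z_in = Z1 + (Z3 || Z2) = 0.01818 + j9.354 Ω = 9.354∠89.9° Ω.
Step 5 — Source phasor: V = 48∠60.0° V = 24 + j41.57 V.
Step 6 — Ohm's law: I = V / Z_total = (24 + j41.57) / (0.01818 + j9.354) = 4.449 - j2.557 A.
Step 7 — Convert to polar: |I| = 5.131 A, ∠I = -29.9°.

I = 5.131∠-29.9° A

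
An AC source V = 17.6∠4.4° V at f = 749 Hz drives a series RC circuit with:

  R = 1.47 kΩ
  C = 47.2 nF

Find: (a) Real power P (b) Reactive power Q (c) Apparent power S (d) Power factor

Step 1 — Angular frequency: ω = 2π·f = 2π·749 = 4706 rad/s.
Step 2 — Component impedances:
  R: Z = R = 1470 Ω
  C: Z = 1/(jωC) = -j/(ω·C) = 0 - j4502 Ω
Step 3 — Series combination: Z_total = R + C = 1470 - j4502 Ω = 4736∠-71.9° Ω.
Step 4 — Source phasor: V = 17.6∠4.4° V = 17.55 + j1.35 V.
Step 5 — Current: I = V / Z = 0.0008791 + j0.003611 A = 0.003716∠76.3° A.
Step 6 — Complex power: S = V·I* = 0.0203 - j0.06218 VA.
Step 7 — Real power: P = Re(S) = 0.0203 W.
Step 8 — Reactive power: Q = Im(S) = -0.06218 VAR.
Step 9 — Apparent power: |S| = 0.06541 VA.
Step 10 — Power factor: PF = P/|S| = 0.3104 (leading).

(a) P = 0.0203 W  (b) Q = -0.06218 VAR  (c) S = 0.06541 VA  (d) PF = 0.3104 (leading)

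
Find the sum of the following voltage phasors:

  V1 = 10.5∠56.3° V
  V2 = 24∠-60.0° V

Step 1 — Convert each phasor to rectangular form:
  V1 = 10.5·(cos(56.3°) + j·sin(56.3°)) = 5.826 + j8.736 V
  V2 = 24·(cos(-60.0°) + j·sin(-60.0°)) = 12 - j20.78 V
Step 2 — Sum components: V_total = 17.83 - j12.05 V.
Step 3 — Convert to polar: |V_total| = 21.52 V, ∠V_total = -34.1°.

V_total = 21.52∠-34.1° V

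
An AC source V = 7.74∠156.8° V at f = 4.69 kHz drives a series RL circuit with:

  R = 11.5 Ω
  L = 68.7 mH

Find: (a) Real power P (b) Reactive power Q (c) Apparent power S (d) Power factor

Step 1 — Angular frequency: ω = 2π·f = 2π·4690 = 2.947e+04 rad/s.
Step 2 — Component impedances:
  R: Z = R = 11.5 Ω
  L: Z = jωL = j·2.947e+04·0.0687 = 0 + j2024 Ω
Step 3 — Series combination: Z_total = R + L = 11.5 + j2024 Ω = 2024∠89.7° Ω.
Step 4 — Source phasor: V = 7.74∠156.8° V = -7.114 + j3.049 V.
Step 5 — Current: I = V / Z = 0.001486 + j0.003523 A = 0.003823∠67.1° A.
Step 6 — Complex power: S = V·I* = 0.0001681 + j0.02959 VA.
Step 7 — Real power: P = Re(S) = 0.0001681 W.
Step 8 — Reactive power: Q = Im(S) = 0.02959 VAR.
Step 9 — Apparent power: |S| = 0.02959 VA.
Step 10 — Power factor: PF = P/|S| = 0.00568 (lagging).

(a) P = 0.0001681 W  (b) Q = 0.02959 VAR  (c) S = 0.02959 VA  (d) PF = 0.00568 (lagging)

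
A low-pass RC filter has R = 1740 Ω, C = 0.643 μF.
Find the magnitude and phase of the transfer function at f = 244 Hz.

Step 1 — Angular frequency: ω = 2π·244 = 1533 rad/s.
Step 2 — Transfer function: H(jω) = 1/(1 + jωRC).
Step 3 — Denominator: 1 + jωRC = 1 + j·1533·1740·6.43e-07 = 1 + j1.715.
Step 4 — H = 0.2537 - j0.4351.
Step 5 — Magnitude: |H| = 0.5037 (-6.0 dB); phase: φ = -59.8°.

|H| = 0.5037 (-6.0 dB), φ = -59.8°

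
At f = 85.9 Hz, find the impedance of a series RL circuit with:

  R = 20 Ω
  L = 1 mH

Step 1 — Angular frequency: ω = 2π·f = 2π·85.9 = 539.7 rad/s.
Step 2 — Component impedances:
  R: Z = R = 20 Ω
  L: Z = jωL = j·539.7·0.001 = 0 + j0.5397 Ω
Step 3 — Series combination: Z_total = R + L = 20 + j0.5397 Ω = 20.01∠1.5° Ω.

Z = 20 + j0.5397 Ω = 20.01∠1.5° Ω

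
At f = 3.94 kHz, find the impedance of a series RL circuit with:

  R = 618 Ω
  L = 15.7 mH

Step 1 — Angular frequency: ω = 2π·f = 2π·3940 = 2.476e+04 rad/s.
Step 2 — Component impedances:
  R: Z = R = 618 Ω
  L: Z = jωL = j·2.476e+04·0.0157 = 0 + j388.7 Ω
Step 3 — Series combination: Z_total = R + L = 618 + j388.7 Ω = 730.1∠32.2° Ω.

Z = 618 + j388.7 Ω = 730.1∠32.2° Ω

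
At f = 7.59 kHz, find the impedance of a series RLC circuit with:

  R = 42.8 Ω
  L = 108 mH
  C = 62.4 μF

Step 1 — Angular frequency: ω = 2π·f = 2π·7590 = 4.769e+04 rad/s.
Step 2 — Component impedances:
  R: Z = R = 42.8 Ω
  L: Z = jωL = j·4.769e+04·0.108 = 0 + j5150 Ω
  C: Z = 1/(jωC) = -j/(ω·C) = 0 - j0.336 Ω
Step 3 — Series combination: Z_total = R + L + C = 42.8 + j5150 Ω = 5150∠89.5° Ω.

Z = 42.8 + j5150 Ω = 5150∠89.5° Ω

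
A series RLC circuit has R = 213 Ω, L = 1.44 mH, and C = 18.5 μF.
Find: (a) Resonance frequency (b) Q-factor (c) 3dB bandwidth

Step 1 — Resonance condition Im(Z)=0 gives ω₀ = 1/√(LC).
Step 2 — ω₀ = 1/√(0.00144·1.85e-05) = 6127 rad/s.
Step 3 — f₀ = ω₀/(2π) = 975.1 Hz.
Step 4 — Series Q: Q = ω₀L/R = 6127·0.00144/213 = 0.04142.
Step 5 — 3dB bandwidth: Δω = ω₀/Q = 1.479e+05 rad/s; BW = Δω/(2π) = 2.354e+04 Hz.

(a) f₀ = 975.1 Hz  (b) Q = 0.04142  (c) BW = 2.354e+04 Hz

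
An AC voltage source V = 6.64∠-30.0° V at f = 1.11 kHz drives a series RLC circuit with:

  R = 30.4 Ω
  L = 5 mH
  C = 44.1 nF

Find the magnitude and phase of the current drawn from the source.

Step 1 — Angular frequency: ω = 2π·f = 2π·1110 = 6974 rad/s.
Step 2 — Component impedances:
  R: Z = R = 30.4 Ω
  L: Z = jωL = j·6974·0.005 = 0 + j34.87 Ω
  C: Z = 1/(jωC) = -j/(ω·C) = 0 - j3251 Ω
Step 3 — Series combination: Z_total = R + L + C = 30.4 - j3216 Ω = 3217∠-89.5° Ω.
Step 4 — Source phasor: V = 6.64∠-30.0° V = 5.75 - j3.32 V.
Step 5 — Ohm's law: I = V / Z_total = (5.75 - j3.32) / (30.4 - j3216) = 0.001049 + j0.001778 A.
Step 6 — Convert to polar: |I| = 0.002064 A, ∠I = 59.5°.

I = 0.002064∠59.5° A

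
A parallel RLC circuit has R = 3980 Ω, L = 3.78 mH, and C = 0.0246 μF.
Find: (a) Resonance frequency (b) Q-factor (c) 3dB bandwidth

Step 1 — Resonance: ω₀ = 1/√(LC) = 1/√(0.00378·2.46e-08) = 1.037e+05 rad/s.
Step 2 — f₀ = ω₀/(2π) = 1.65e+04 Hz.
Step 3 — Parallel Q: Q = R/(ω₀L) = 3980/(1.037e+05·0.00378) = 10.15.
Step 4 — Bandwidth: Δω = ω₀/Q = 1.021e+04 rad/s; BW = Δω/(2π) = 1626 Hz.

(a) f₀ = 1.65e+04 Hz  (b) Q = 10.15  (c) BW = 1626 Hz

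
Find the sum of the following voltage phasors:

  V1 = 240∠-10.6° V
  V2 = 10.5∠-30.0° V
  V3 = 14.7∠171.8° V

Step 1 — Convert each phasor to rectangular form:
  V1 = 240·(cos(-10.6°) + j·sin(-10.6°)) = 235.9 - j44.15 V
  V2 = 10.5·(cos(-30.0°) + j·sin(-30.0°)) = 9.093 - j5.25 V
  V3 = 14.7·(cos(171.8°) + j·sin(171.8°)) = -14.55 + j2.097 V
Step 2 — Sum components: V_total = 230.4 - j47.3 V.
Step 3 — Convert to polar: |V_total| = 235.3 V, ∠V_total = -11.6°.

V_total = 235.3∠-11.6° V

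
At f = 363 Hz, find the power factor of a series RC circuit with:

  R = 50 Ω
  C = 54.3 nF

Step 1 — Angular frequency: ω = 2π·f = 2π·363 = 2281 rad/s.
Step 2 — Component impedances:
  R: Z = R = 50 Ω
  C: Z = 1/(jωC) = -j/(ω·C) = 0 - j8074 Ω
Step 3 — Series combination: Z_total = R + C = 50 - j8074 Ω = 8075∠-89.6° Ω.
Step 4 — Power factor: PF = cos(φ) = Re(Z)/|Z| = 50/8075 = 0.006192.
Step 5 — Type: Im(Z) = -8074 ⇒ leading (phase φ = -89.6°).

PF = 0.006192 (leading, φ = -89.6°)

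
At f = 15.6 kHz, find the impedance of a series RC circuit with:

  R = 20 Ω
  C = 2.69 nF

Step 1 — Angular frequency: ω = 2π·f = 2π·1.56e+04 = 9.802e+04 rad/s.
Step 2 — Component impedances:
  R: Z = R = 20 Ω
  C: Z = 1/(jωC) = -j/(ω·C) = 0 - j3793 Ω
Step 3 — Series combination: Z_total = R + C = 20 - j3793 Ω = 3793∠-89.7° Ω.

Z = 20 - j3793 Ω = 3793∠-89.7° Ω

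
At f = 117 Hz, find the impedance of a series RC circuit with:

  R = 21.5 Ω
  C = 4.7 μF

Step 1 — Angular frequency: ω = 2π·f = 2π·117 = 735.1 rad/s.
Step 2 — Component impedances:
  R: Z = R = 21.5 Ω
  C: Z = 1/(jωC) = -j/(ω·C) = 0 - j289.4 Ω
Step 3 — Series combination: Z_total = R + C = 21.5 - j289.4 Ω = 290.2∠-85.8° Ω.

Z = 21.5 - j289.4 Ω = 290.2∠-85.8° Ω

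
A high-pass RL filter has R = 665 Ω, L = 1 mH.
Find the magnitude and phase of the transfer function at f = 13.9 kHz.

Step 1 — Angular frequency: ω = 2π·1.39e+04 = 8.734e+04 rad/s.
Step 2 — Transfer function: H(jω) = jωL/(R + jωL).
Step 3 — Numerator jωL = j·87.34; denominator R + jωL = 665 + j87.34.
Step 4 — H = 0.01696 + j0.1291.
Step 5 — Magnitude: |H| = 0.1302 (-17.7 dB); phase: φ = 82.5°.

|H| = 0.1302 (-17.7 dB), φ = 82.5°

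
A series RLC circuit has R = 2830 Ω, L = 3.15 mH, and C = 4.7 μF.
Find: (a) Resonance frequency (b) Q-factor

Step 1 — Resonance condition Im(Z)=0 gives ω₀ = 1/√(LC).
Step 2 — ω₀ = 1/√(0.00315·4.7e-06) = 8219 rad/s.
Step 3 — f₀ = ω₀/(2π) = 1308 Hz.
Step 4 — Series Q: Q = ω₀L/R = 8219·0.00315/2830 = 0.009148.

(a) f₀ = 1308 Hz  (b) Q = 0.009148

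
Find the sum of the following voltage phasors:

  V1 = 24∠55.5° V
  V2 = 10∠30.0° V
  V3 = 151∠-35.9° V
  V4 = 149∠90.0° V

Step 1 — Convert each phasor to rectangular form:
  V1 = 24·(cos(55.5°) + j·sin(55.5°)) = 13.59 + j19.78 V
  V2 = 10·(cos(30.0°) + j·sin(30.0°)) = 8.66 + j5 V
  V3 = 151·(cos(-35.9°) + j·sin(-35.9°)) = 122.3 - j88.54 V
  V4 = 149·(cos(90.0°) + j·sin(90.0°)) = 0 + j149 V
Step 2 — Sum components: V_total = 144.6 + j85.24 V.
Step 3 — Convert to polar: |V_total| = 167.8 V, ∠V_total = 30.5°.

V_total = 167.8∠30.5° V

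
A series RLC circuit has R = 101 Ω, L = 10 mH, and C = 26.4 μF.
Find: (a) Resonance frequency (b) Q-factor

Step 1 — Resonance condition Im(Z)=0 gives ω₀ = 1/√(LC).
Step 2 — ω₀ = 1/√(0.01·2.64e-05) = 1946 rad/s.
Step 3 — f₀ = ω₀/(2π) = 309.8 Hz.
Step 4 — Series Q: Q = ω₀L/R = 1946·0.01/101 = 0.1927.

(a) f₀ = 309.8 Hz  (b) Q = 0.1927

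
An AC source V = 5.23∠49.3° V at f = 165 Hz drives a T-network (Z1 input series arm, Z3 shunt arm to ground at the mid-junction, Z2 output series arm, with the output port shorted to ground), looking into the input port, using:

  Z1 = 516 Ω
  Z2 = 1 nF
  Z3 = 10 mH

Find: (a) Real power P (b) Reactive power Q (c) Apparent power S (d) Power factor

Step 1 — Angular frequency: ω = 2π·f = 2π·165 = 1037 rad/s.
Step 2 — Component impedances:
  Z1: Z = R = 516 Ω
  Z2: Z = 1/(jωC) = -j/(ω·C) = 0 - j9.646e+05 Ω
  Z3: Z = jωL = j·1037·0.01 = 0 + j10.37 Ω
Step 3 — With the output port shorted to ground, the output series arm Z2 runs from the junction to ground; the shunt arm Z3 also runs from the junction to ground. They appear in parallel: Z3 || Z2 = 0 + j10.37 Ω.
Step 4 — Series with input arm Z1: Z_in = Z1 + (Z3 || Z2) = 516 + j10.37 Ω = 516.1∠1.2° Ω.
Step 5 — Source phasor: V = 5.23∠49.3° V = 3.41 + j3.965 V.
Step 6 — Current: I = V / Z = 0.006761 + j0.007548 A = 0.01013∠48.1° A.
Step 7 — Complex power: S = V·I* = 0.05299 + j0.001065 VA.
Step 8 — Real power: P = Re(S) = 0.05299 W.
Step 9 — Reactive power: Q = Im(S) = 0.001065 VAR.
Step 10 — Apparent power: |S| = 0.053 VA.
Step 11 — Power factor: PF = P/|S| = 0.9998 (lagging).

(a) P = 0.05299 W  (b) Q = 0.001065 VAR  (c) S = 0.053 VA  (d) PF = 0.9998 (lagging)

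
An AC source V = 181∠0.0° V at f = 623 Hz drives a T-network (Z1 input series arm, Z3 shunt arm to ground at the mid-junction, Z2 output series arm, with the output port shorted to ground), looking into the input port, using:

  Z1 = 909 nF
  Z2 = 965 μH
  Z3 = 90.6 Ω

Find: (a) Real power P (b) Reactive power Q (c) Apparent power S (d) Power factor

Step 1 — Angular frequency: ω = 2π·f = 2π·623 = 3914 rad/s.
Step 2 — Component impedances:
  Z1: Z = 1/(jωC) = -j/(ω·C) = 0 - j281 Ω
  Z2: Z = jωL = j·3914·0.000965 = 0 + j3.777 Ω
  Z3: Z = R = 90.6 Ω
Step 3 — With the output port shorted to ground, the output series arm Z2 runs from the junction to ground; the shunt arm Z3 also runs from the junction to ground. They appear in parallel: Z3 || Z2 = 0.1572 + j3.771 Ω.
Step 4 — Series with input arm Z1: Z_in = Z1 + (Z3 || Z2) = 0.1572 - j277.3 Ω = 277.3∠-90.0° Ω.
Step 5 — Source phasor: V = 181∠0.0° V = 181 V.
Step 6 — Current: I = V / Z = 0.0003702 + j0.6528 A = 0.6528∠90.0° A.
Step 7 — Complex power: S = V·I* = 0.067 - j118.2 VA.
Step 8 — Real power: P = Re(S) = 0.067 W.
Step 9 — Reactive power: Q = Im(S) = -118.2 VAR.
Step 10 — Apparent power: |S| = 118.2 VA.
Step 11 — Power factor: PF = P/|S| = 0.000567 (leading).

(a) P = 0.067 W  (b) Q = -118.2 VAR  (c) S = 118.2 VA  (d) PF = 0.000567 (leading)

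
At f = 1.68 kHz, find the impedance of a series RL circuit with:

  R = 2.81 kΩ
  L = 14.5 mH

Step 1 — Angular frequency: ω = 2π·f = 2π·1680 = 1.056e+04 rad/s.
Step 2 — Component impedances:
  R: Z = R = 2810 Ω
  L: Z = jωL = j·1.056e+04·0.0145 = 0 + j153.1 Ω
Step 3 — Series combination: Z_total = R + L = 2810 + j153.1 Ω = 2814∠3.1° Ω.

Z = 2810 + j153.1 Ω = 2814∠3.1° Ω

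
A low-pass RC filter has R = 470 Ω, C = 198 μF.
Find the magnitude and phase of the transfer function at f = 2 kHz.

Step 1 — Angular frequency: ω = 2π·2000 = 1.257e+04 rad/s.
Step 2 — Transfer function: H(jω) = 1/(1 + jωRC).
Step 3 — Denominator: 1 + jωRC = 1 + j·1.257e+04·470·0.000198 = 1 + j1169.
Step 4 — H = 7.312e-07 - j0.0008551.
Step 5 — Magnitude: |H| = 0.0008551 (-61.4 dB); phase: φ = -90.0°.

|H| = 0.0008551 (-61.4 dB), φ = -90.0°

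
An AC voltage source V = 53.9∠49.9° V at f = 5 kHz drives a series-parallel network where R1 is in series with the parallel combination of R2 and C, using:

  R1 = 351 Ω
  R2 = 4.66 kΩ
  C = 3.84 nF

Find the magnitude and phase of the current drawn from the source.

Step 1 — Angular frequency: ω = 2π·f = 2π·5000 = 3.142e+04 rad/s.
Step 2 — Component impedances:
  R1: Z = R = 351 Ω
  R2: Z = R = 4660 Ω
  C: Z = 1/(jωC) = -j/(ω·C) = 0 - j8289 Ω
Step 3 — Parallel branch: R2 || C = 1/(1/R2 + 1/C) = 3541 - j1991 Ω.
Step 4 — Series with R1: Z_total = R1 + (R2 || C) = 3892 - j1991 Ω = 4371∠-27.1° Ω.
Step 5 — Source phasor: V = 53.9∠49.9° V = 34.72 + j41.23 V.
Step 6 — Ohm's law: I = V / Z_total = (34.72 + j41.23) / (3892 - j1991) = 0.002776 + j0.01201 A.
Step 7 — Convert to polar: |I| = 0.01233 A, ∠I = 77.0°.

I = 0.01233∠77.0° A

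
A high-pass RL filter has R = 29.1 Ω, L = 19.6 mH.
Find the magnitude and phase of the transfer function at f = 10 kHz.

Step 1 — Angular frequency: ω = 2π·1e+04 = 6.283e+04 rad/s.
Step 2 — Transfer function: H(jω) = jωL/(R + jωL).
Step 3 — Numerator jωL = j·1232; denominator R + jωL = 29.1 + j1232.
Step 4 — H = 0.9994 + j0.02362.
Step 5 — Magnitude: |H| = 0.9997 (-0.0 dB); phase: φ = 1.4°.

|H| = 0.9997 (-0.0 dB), φ = 1.4°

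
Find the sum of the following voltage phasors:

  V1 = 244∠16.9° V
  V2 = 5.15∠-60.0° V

Step 1 — Convert each phasor to rectangular form:
  V1 = 244·(cos(16.9°) + j·sin(16.9°)) = 233.5 + j70.93 V
  V2 = 5.15·(cos(-60.0°) + j·sin(-60.0°)) = 2.575 - j4.46 V
Step 2 — Sum components: V_total = 236 + j66.47 V.
Step 3 — Convert to polar: |V_total| = 245.2 V, ∠V_total = 15.7°.

V_total = 245.2∠15.7° V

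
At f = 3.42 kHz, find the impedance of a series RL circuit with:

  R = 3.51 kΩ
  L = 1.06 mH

Step 1 — Angular frequency: ω = 2π·f = 2π·3420 = 2.149e+04 rad/s.
Step 2 — Component impedances:
  R: Z = R = 3510 Ω
  L: Z = jωL = j·2.149e+04·0.00106 = 0 + j22.78 Ω
Step 3 — Series combination: Z_total = R + L = 3510 + j22.78 Ω = 3510∠0.4° Ω.

Z = 3510 + j22.78 Ω = 3510∠0.4° Ω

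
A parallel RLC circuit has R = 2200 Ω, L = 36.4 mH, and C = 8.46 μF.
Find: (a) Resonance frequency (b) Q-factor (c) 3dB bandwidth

Step 1 — Resonance: ω₀ = 1/√(LC) = 1/√(0.0364·8.46e-06) = 1802 rad/s.
Step 2 — f₀ = ω₀/(2π) = 286.8 Hz.
Step 3 — Parallel Q: Q = R/(ω₀L) = 2200/(1802·0.0364) = 33.54.
Step 4 — Bandwidth: Δω = ω₀/Q = 53.73 rad/s; BW = Δω/(2π) = 8.551 Hz.

(a) f₀ = 286.8 Hz  (b) Q = 33.54  (c) BW = 8.551 Hz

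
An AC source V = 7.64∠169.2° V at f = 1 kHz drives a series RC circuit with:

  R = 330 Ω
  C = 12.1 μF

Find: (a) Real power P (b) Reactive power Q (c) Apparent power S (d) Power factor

Step 1 — Angular frequency: ω = 2π·f = 2π·1000 = 6283 rad/s.
Step 2 — Component impedances:
  R: Z = R = 330 Ω
  C: Z = 1/(jωC) = -j/(ω·C) = 0 - j13.15 Ω
Step 3 — Series combination: Z_total = R + C = 330 - j13.15 Ω = 330.3∠-2.3° Ω.
Step 4 — Source phasor: V = 7.64∠169.2° V = -7.505 + j1.432 V.
Step 5 — Current: I = V / Z = -0.02288 + j0.003426 A = 0.02313∠171.5° A.
Step 6 — Complex power: S = V·I* = 0.1766 - j0.007039 VA.
Step 7 — Real power: P = Re(S) = 0.1766 W.
Step 8 — Reactive power: Q = Im(S) = -0.007039 VAR.
Step 9 — Apparent power: |S| = 0.1767 VA.
Step 10 — Power factor: PF = P/|S| = 0.9992 (leading).

(a) P = 0.1766 W  (b) Q = -0.007039 VAR  (c) S = 0.1767 VA  (d) PF = 0.9992 (leading)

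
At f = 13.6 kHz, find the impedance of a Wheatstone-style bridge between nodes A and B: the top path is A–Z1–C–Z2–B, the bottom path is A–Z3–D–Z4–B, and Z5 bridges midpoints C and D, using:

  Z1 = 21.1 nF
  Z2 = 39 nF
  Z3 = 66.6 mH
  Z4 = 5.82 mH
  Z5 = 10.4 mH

Step 1 — Angular frequency: ω = 2π·f = 2π·1.36e+04 = 8.545e+04 rad/s.
Step 2 — Component impedances:
  Z1: Z = 1/(jωC) = -j/(ω·C) = 0 - j554.6 Ω
  Z2: Z = 1/(jωC) = -j/(ω·C) = 0 - j300.1 Ω
  Z3: Z = jωL = j·8.545e+04·0.0666 = 0 + j5691 Ω
  Z4: Z = jωL = j·8.545e+04·0.00582 = 0 + j497.3 Ω
  Z5: Z = jωL = j·8.545e+04·0.0104 = 0 + j888.7 Ω
Step 3 — Bridge requires nodal analysis (the Z5 bridge couples midpoints C and D, so the two paths cannot be reduced to a simple series/parallel combination). Setting node B to ground and injecting 1 A at node A, the 3-node admittance system at A, C, D solves to V_A = Z_AB = 0 - j1058 Ω = 1058∠-90.0° Ω.

Z = 0 - j1058 Ω = 1058∠-90.0° Ω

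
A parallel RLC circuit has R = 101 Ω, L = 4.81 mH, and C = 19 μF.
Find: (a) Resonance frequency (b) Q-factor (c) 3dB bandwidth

Step 1 — Resonance: ω₀ = 1/√(LC) = 1/√(0.00481·1.9e-05) = 3308 rad/s.
Step 2 — f₀ = ω₀/(2π) = 526.5 Hz.
Step 3 — Parallel Q: Q = R/(ω₀L) = 101/(3308·0.00481) = 6.348.
Step 4 — Bandwidth: Δω = ω₀/Q = 521.1 rad/s; BW = Δω/(2π) = 82.94 Hz.

(a) f₀ = 526.5 Hz  (b) Q = 6.348  (c) BW = 82.94 Hz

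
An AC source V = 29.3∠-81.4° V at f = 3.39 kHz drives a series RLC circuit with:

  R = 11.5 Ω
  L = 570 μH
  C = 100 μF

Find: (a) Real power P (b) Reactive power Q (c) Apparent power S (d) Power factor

Step 1 — Angular frequency: ω = 2π·f = 2π·3390 = 2.13e+04 rad/s.
Step 2 — Component impedances:
  R: Z = R = 11.5 Ω
  L: Z = jωL = j·2.13e+04·0.00057 = 0 + j12.14 Ω
  C: Z = 1/(jωC) = -j/(ω·C) = 0 - j0.4695 Ω
Step 3 — Series combination: Z_total = R + L + C = 11.5 + j11.67 Ω = 16.39∠45.4° Ω.
Step 4 — Source phasor: V = 29.3∠-81.4° V = 4.381 - j28.97 V.
Step 5 — Current: I = V / Z = -1.072 - j1.431 A = 1.788∠-126.8° A.
Step 6 — Complex power: S = V·I* = 36.77 + j37.32 VA.
Step 7 — Real power: P = Re(S) = 36.77 W.
Step 8 — Reactive power: Q = Im(S) = 37.32 VAR.
Step 9 — Apparent power: |S| = 52.39 VA.
Step 10 — Power factor: PF = P/|S| = 0.7019 (lagging).

(a) P = 36.77 W  (b) Q = 37.32 VAR  (c) S = 52.39 VA  (d) PF = 0.7019 (lagging)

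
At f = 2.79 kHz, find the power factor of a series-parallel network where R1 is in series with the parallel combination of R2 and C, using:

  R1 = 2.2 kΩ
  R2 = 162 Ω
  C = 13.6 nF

Step 1 — Angular frequency: ω = 2π·f = 2π·2790 = 1.753e+04 rad/s.
Step 2 — Component impedances:
  R1: Z = R = 2200 Ω
  R2: Z = R = 162 Ω
  C: Z = 1/(jωC) = -j/(ω·C) = 0 - j4194 Ω
Step 3 — Parallel branch: R2 || C = 1/(1/R2 + 1/C) = 161.8 - j6.247 Ω.
Step 4 — Series with R1: Z_total = R1 + (R2 || C) = 2362 - j6.247 Ω = 2362∠-0.2° Ω.
Step 5 — Power factor: PF = cos(φ) = Re(Z)/|Z| = 2362/2362 = 1.
Step 6 — Type: Im(Z) = -6.247 ⇒ leading (phase φ = -0.2°).

PF = 1 (leading, φ = -0.2°)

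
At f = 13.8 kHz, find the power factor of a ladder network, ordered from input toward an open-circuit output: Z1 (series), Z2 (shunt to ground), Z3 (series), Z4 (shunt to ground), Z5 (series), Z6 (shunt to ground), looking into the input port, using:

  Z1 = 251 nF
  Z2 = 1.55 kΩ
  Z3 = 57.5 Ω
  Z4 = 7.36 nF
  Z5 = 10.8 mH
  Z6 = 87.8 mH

Step 1 — Angular frequency: ω = 2π·f = 2π·1.38e+04 = 8.671e+04 rad/s.
Step 2 — Component impedances:
  Z1: Z = 1/(jωC) = -j/(ω·C) = 0 - j45.95 Ω
  Z2: Z = R = 1550 Ω
  Z3: Z = R = 57.5 Ω
  Z4: Z = 1/(jωC) = -j/(ω·C) = 0 - j1567 Ω
  Z5: Z = jωL = j·8.671e+04·0.0108 = 0 + j936.4 Ω
  Z6: Z = jωL = j·8.671e+04·0.0878 = 0 + j7613 Ω
Step 3 — Ladder network (open output): work backward from the far end, alternating series and parallel combinations. Z_in = 933.6 - j781.7 Ω = 1218∠-39.9° Ω.
Step 4 — Power factor: PF = cos(φ) = Re(Z)/|Z| = 933.58/1217.6 = 0.7667.
Step 5 — Type: Im(Z) = -781.7 ⇒ leading (phase φ = -39.9°).

PF = 0.7667 (leading, φ = -39.9°)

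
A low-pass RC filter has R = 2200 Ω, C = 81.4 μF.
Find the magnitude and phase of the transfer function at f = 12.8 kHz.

Step 1 — Angular frequency: ω = 2π·1.28e+04 = 8.042e+04 rad/s.
Step 2 — Transfer function: H(jω) = 1/(1 + jωRC).
Step 3 — Denominator: 1 + jωRC = 1 + j·8.042e+04·2200·8.14e-05 = 1 + j1.44e+04.
Step 4 — H = 4.821e-09 - j6.943e-05.
Step 5 — Magnitude: |H| = 6.943e-05 (-83.2 dB); phase: φ = -90.0°.

|H| = 6.943e-05 (-83.2 dB), φ = -90.0°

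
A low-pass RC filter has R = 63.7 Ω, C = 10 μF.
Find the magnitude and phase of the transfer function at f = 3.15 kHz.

Step 1 — Angular frequency: ω = 2π·3150 = 1.979e+04 rad/s.
Step 2 — Transfer function: H(jω) = 1/(1 + jωRC).
Step 3 — Denominator: 1 + jωRC = 1 + j·1.979e+04·63.7·1e-05 = 1 + j12.61.
Step 4 — H = 0.006252 - j0.07882.
Step 5 — Magnitude: |H| = 0.07907 (-22.0 dB); phase: φ = -85.5°.

|H| = 0.07907 (-22.0 dB), φ = -85.5°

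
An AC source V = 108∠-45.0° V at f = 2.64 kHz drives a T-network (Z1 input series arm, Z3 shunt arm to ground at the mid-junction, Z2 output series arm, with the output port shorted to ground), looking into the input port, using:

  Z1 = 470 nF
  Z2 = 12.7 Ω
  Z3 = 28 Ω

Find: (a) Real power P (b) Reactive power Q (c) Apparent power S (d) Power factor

Step 1 — Angular frequency: ω = 2π·f = 2π·2640 = 1.659e+04 rad/s.
Step 2 — Component impedances:
  Z1: Z = 1/(jωC) = -j/(ω·C) = 0 - j128.3 Ω
  Z2: Z = R = 12.7 Ω
  Z3: Z = R = 28 Ω
Step 3 — With the output port shorted to ground, the output series arm Z2 runs from the junction to ground; the shunt arm Z3 also runs from the junction to ground. They appear in parallel: Z3 || Z2 = 8.737 Ω.
Step 4 — Series with input arm Z1: Z_in = Z1 + (Z3 || Z2) = 8.737 - j128.3 Ω = 128.6∠-86.1° Ω.
Step 5 — Source phasor: V = 108∠-45.0° V = 76.37 - j76.37 V.
Step 6 — Current: I = V / Z = 0.633 + j0.5523 A = 0.84∠41.1° A.
Step 7 — Complex power: S = V·I* = 6.165 - j90.51 VA.
Step 8 — Real power: P = Re(S) = 6.165 W.
Step 9 — Reactive power: Q = Im(S) = -90.51 VAR.
Step 10 — Apparent power: |S| = 90.72 VA.
Step 11 — Power factor: PF = P/|S| = 0.06796 (leading).

(a) P = 6.165 W  (b) Q = -90.51 VAR  (c) S = 90.72 VA  (d) PF = 0.06796 (leading)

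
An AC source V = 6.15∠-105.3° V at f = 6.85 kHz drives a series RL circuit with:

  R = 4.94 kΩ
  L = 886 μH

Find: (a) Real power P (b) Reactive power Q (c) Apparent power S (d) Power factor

Step 1 — Angular frequency: ω = 2π·f = 2π·6850 = 4.304e+04 rad/s.
Step 2 — Component impedances:
  R: Z = R = 4940 Ω
  L: Z = jωL = j·4.304e+04·0.000886 = 0 + j38.13 Ω
Step 3 — Series combination: Z_total = R + L = 4940 + j38.13 Ω = 4940∠0.4° Ω.
Step 4 — Source phasor: V = 6.15∠-105.3° V = -1.623 - j5.932 V.
Step 5 — Current: I = V / Z = -0.0003378 - j0.001198 A = 0.001245∠-105.7° A.
Step 6 — Complex power: S = V·I* = 0.007656 + j5.91e-05 VA.
Step 7 — Real power: P = Re(S) = 0.007656 W.
Step 8 — Reactive power: Q = Im(S) = 5.91e-05 VAR.
Step 9 — Apparent power: |S| = 0.007656 VA.
Step 10 — Power factor: PF = P/|S| = 1 (lagging).

(a) P = 0.007656 W  (b) Q = 5.91e-05 VAR  (c) S = 0.007656 VA  (d) PF = 1 (lagging)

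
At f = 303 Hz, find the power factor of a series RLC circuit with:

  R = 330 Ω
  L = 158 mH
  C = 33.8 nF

Step 1 — Angular frequency: ω = 2π·f = 2π·303 = 1904 rad/s.
Step 2 — Component impedances:
  R: Z = R = 330 Ω
  L: Z = jωL = j·1904·0.158 = 0 + j300.8 Ω
  C: Z = 1/(jωC) = -j/(ω·C) = 0 - j1.554e+04 Ω
Step 3 — Series combination: Z_total = R + L + C = 330 - j1.524e+04 Ω = 1.524e+04∠-88.8° Ω.
Step 4 — Power factor: PF = cos(φ) = Re(Z)/|Z| = 330/1.524e+04 = 0.02165.
Step 5 — Type: Im(Z) = -1.524e+04 ⇒ leading (phase φ = -88.8°).

PF = 0.02165 (leading, φ = -88.8°)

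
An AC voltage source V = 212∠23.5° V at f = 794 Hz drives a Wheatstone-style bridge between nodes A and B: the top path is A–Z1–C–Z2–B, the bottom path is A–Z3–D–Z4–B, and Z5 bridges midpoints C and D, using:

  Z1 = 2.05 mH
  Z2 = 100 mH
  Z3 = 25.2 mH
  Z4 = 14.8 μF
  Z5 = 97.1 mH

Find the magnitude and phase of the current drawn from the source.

Step 1 — Angular frequency: ω = 2π·f = 2π·794 = 4989 rad/s.
Step 2 — Component impedances:
  Z1: Z = jωL = j·4989·0.00205 = 0 + j10.23 Ω
  Z2: Z = jωL = j·4989·0.1 = 0 + j498.9 Ω
  Z3: Z = jωL = j·4989·0.0252 = 0 + j125.7 Ω
  Z4: Z = 1/(jωC) = -j/(ω·C) = 0 - j13.54 Ω
  Z5: Z = jωL = j·4989·0.0971 = 0 + j484.4 Ω
Step 3 — Bridge requires nodal analysis (the Z5 bridge couples midpoints C and D, so the two paths cannot be reduced to a simple series/parallel combination). Setting node B to ground and injecting 1 A at node A, the 3-node admittance system at A, C, D solves to V_A = Z_AB = 0 + j74.59 Ω = 74.59∠90.0° Ω.
Step 4 — Source phasor: V = 212∠23.5° V = 194.4 + j84.53 V.
Step 5 — Ohm's law: I = V / Z_total = (194.4 + j84.53) / (0 + j74.59) = 1.133 - j2.606 A.
Step 6 — Convert to polar: |I| = 2.842 A, ∠I = -66.5°.

I = 2.842∠-66.5° A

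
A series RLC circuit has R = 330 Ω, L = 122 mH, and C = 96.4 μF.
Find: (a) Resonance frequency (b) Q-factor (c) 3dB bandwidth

Step 1 — Resonance: ω₀ = 1/√(LC) = 1/√(0.122·9.64e-05) = 291.6 rad/s.
Step 2 — f₀ = ω₀/(2π) = 46.41 Hz.
Step 3 — Series Q: Q = ω₀L/R = 291.6·0.122/330 = 0.1078.
Step 4 — Bandwidth: Δω = ω₀/Q = 2705 rad/s; BW = Δω/(2π) = 430.5 Hz.

(a) f₀ = 46.41 Hz  (b) Q = 0.1078  (c) BW = 430.5 Hz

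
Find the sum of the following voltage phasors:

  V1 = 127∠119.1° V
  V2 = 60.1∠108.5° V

Step 1 — Convert each phasor to rectangular form:
  V1 = 127·(cos(119.1°) + j·sin(119.1°)) = -61.76 + j111 V
  V2 = 60.1·(cos(108.5°) + j·sin(108.5°)) = -19.07 + j56.99 V
Step 2 — Sum components: V_total = -80.83 + j168 V.
Step 3 — Convert to polar: |V_total| = 186.4 V, ∠V_total = 115.7°.

V_total = 186.4∠115.7° V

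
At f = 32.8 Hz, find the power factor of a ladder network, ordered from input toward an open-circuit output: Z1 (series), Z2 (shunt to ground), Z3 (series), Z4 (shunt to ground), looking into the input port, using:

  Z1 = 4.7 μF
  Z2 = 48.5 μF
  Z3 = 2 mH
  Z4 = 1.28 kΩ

Step 1 — Angular frequency: ω = 2π·f = 2π·32.8 = 206.1 rad/s.
Step 2 — Component impedances:
  Z1: Z = 1/(jωC) = -j/(ω·C) = 0 - j1032 Ω
  Z2: Z = 1/(jωC) = -j/(ω·C) = 0 - j100 Ω
  Z3: Z = jωL = j·206.1·0.002 = 0 + j0.4122 Ω
  Z4: Z = R = 1280 Ω
Step 3 — Ladder network (open output): work backward from the far end, alternating series and parallel combinations. Z_in = 7.773 - j1132 Ω = 1132∠-89.6° Ω.
Step 4 — Power factor: PF = cos(φ) = Re(Z)/|Z| = 7.773/1132 = 0.006867.
Step 5 — Type: Im(Z) = -1132 ⇒ leading (phase φ = -89.6°).

PF = 0.006867 (leading, φ = -89.6°)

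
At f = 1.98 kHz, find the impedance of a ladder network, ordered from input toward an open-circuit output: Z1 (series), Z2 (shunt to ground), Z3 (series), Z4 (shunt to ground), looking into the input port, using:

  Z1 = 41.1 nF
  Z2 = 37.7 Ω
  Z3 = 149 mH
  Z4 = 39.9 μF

Step 1 — Angular frequency: ω = 2π·f = 2π·1980 = 1.244e+04 rad/s.
Step 2 — Component impedances:
  Z1: Z = 1/(jωC) = -j/(ω·C) = 0 - j1956 Ω
  Z2: Z = R = 37.7 Ω
  Z3: Z = jωL = j·1.244e+04·0.149 = 0 + j1854 Ω
  Z4: Z = 1/(jωC) = -j/(ω·C) = 0 - j2.015 Ω
Step 3 — Ladder network (open output): work backward from the far end, alternating series and parallel combinations. Z_in = 37.68 - j1955 Ω = 1955∠-88.9° Ω.

Z = 37.68 - j1955 Ω = 1955∠-88.9° Ω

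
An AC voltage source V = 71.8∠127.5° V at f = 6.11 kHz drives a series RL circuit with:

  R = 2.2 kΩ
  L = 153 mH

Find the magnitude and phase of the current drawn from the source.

Step 1 — Angular frequency: ω = 2π·f = 2π·6110 = 3.839e+04 rad/s.
Step 2 — Component impedances:
  R: Z = R = 2200 Ω
  L: Z = jωL = j·3.839e+04·0.153 = 0 + j5874 Ω
Step 3 — Series combination: Z_total = R + L = 2200 + j5874 Ω = 6272∠69.5° Ω.
Step 4 — Source phasor: V = 71.8∠127.5° V = -43.71 + j56.96 V.
Step 5 — Ohm's law: I = V / Z_total = (-43.71 + j56.96) / (2200 + j5874) = 0.00606 + j0.009711 A.
Step 6 — Convert to polar: |I| = 0.01145 A, ∠I = 58.0°.

I = 0.01145∠58.0° A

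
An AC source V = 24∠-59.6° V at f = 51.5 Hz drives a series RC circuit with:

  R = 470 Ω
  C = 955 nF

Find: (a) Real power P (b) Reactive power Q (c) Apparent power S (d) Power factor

Step 1 — Angular frequency: ω = 2π·f = 2π·51.5 = 323.6 rad/s.
Step 2 — Component impedances:
  R: Z = R = 470 Ω
  C: Z = 1/(jωC) = -j/(ω·C) = 0 - j3236 Ω
Step 3 — Series combination: Z_total = R + C = 470 - j3236 Ω = 3270∠-81.7° Ω.
Step 4 — Source phasor: V = 24∠-59.6° V = 12.14 - j20.7 V.
Step 5 — Current: I = V / Z = 0.006799 + j0.002766 A = 0.00734∠22.1° A.
Step 6 — Complex power: S = V·I* = 0.02532 - j0.1743 VA.
Step 7 — Real power: P = Re(S) = 0.02532 W.
Step 8 — Reactive power: Q = Im(S) = -0.1743 VAR.
Step 9 — Apparent power: |S| = 0.1761 VA.
Step 10 — Power factor: PF = P/|S| = 0.1437 (leading).

(a) P = 0.02532 W  (b) Q = -0.1743 VAR  (c) S = 0.1761 VA  (d) PF = 0.1437 (leading)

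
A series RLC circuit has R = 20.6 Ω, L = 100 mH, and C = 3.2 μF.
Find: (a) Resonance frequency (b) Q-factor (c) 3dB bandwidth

Step 1 — Resonance: ω₀ = 1/√(LC) = 1/√(0.1·3.2e-06) = 1768 rad/s.
Step 2 — f₀ = ω₀/(2π) = 281.3 Hz.
Step 3 — Series Q: Q = ω₀L/R = 1768·0.1/20.6 = 8.581.
Step 4 — Bandwidth: Δω = ω₀/Q = 206 rad/s; BW = Δω/(2π) = 32.79 Hz.

(a) f₀ = 281.3 Hz  (b) Q = 8.581  (c) BW = 32.79 Hz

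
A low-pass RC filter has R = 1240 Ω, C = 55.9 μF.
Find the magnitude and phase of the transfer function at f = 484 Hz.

Step 1 — Angular frequency: ω = 2π·484 = 3041 rad/s.
Step 2 — Transfer function: H(jω) = 1/(1 + jωRC).
Step 3 — Denominator: 1 + jωRC = 1 + j·3041·1240·5.59e-05 = 1 + j210.8.
Step 4 — H = 2.25e-05 - j0.004744.
Step 5 — Magnitude: |H| = 0.004744 (-46.5 dB); phase: φ = -89.7°.

|H| = 0.004744 (-46.5 dB), φ = -89.7°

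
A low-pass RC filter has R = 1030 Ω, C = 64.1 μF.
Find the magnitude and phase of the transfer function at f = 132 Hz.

Step 1 — Angular frequency: ω = 2π·132 = 829.4 rad/s.
Step 2 — Transfer function: H(jω) = 1/(1 + jωRC).
Step 3 — Denominator: 1 + jωRC = 1 + j·829.4·1030·6.41e-05 = 1 + j54.76.
Step 4 — H = 0.0003334 - j0.01826.
Step 5 — Magnitude: |H| = 0.01826 (-34.8 dB); phase: φ = -89.0°.

|H| = 0.01826 (-34.8 dB), φ = -89.0°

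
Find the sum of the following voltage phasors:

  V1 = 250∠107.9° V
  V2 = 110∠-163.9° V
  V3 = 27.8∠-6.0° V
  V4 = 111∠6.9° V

Step 1 — Convert each phasor to rectangular form:
  V1 = 250·(cos(107.9°) + j·sin(107.9°)) = -76.84 + j237.9 V
  V2 = 110·(cos(-163.9°) + j·sin(-163.9°)) = -105.7 - j30.5 V
  V3 = 27.8·(cos(-6.0°) + j·sin(-6.0°)) = 27.65 - j2.906 V
  V4 = 111·(cos(6.9°) + j·sin(6.9°)) = 110.2 + j13.34 V
Step 2 — Sum components: V_total = -44.68 + j217.8 V.
Step 3 — Convert to polar: |V_total| = 222.4 V, ∠V_total = 101.6°.

V_total = 222.4∠101.6° V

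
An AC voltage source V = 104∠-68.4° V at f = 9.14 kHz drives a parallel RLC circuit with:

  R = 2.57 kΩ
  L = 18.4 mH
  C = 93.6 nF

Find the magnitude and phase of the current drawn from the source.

Step 1 — Angular frequency: ω = 2π·f = 2π·9140 = 5.743e+04 rad/s.
Step 2 — Component impedances:
  R: Z = R = 2570 Ω
  L: Z = jωL = j·5.743e+04·0.0184 = 0 + j1057 Ω
  C: Z = 1/(jωC) = -j/(ω·C) = 0 - j186 Ω
Step 3 — Parallel combination: 1/Z_total = 1/R + 1/L + 1/C; Z_total = 19.68 - j224.1 Ω = 224.9∠-85.0° Ω.
Step 4 — Source phasor: V = 104∠-68.4° V = 38.28 - j96.7 V.
Step 5 — Ohm's law: I = V / Z_total = (38.28 - j96.7) / (19.68 - j224.1) = 0.4432 + j0.1319 A.
Step 6 — Convert to polar: |I| = 0.4624 A, ∠I = 16.6°.

I = 0.4624∠16.6° A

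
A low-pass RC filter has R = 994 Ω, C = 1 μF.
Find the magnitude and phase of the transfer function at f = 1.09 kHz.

Step 1 — Angular frequency: ω = 2π·1090 = 6849 rad/s.
Step 2 — Transfer function: H(jω) = 1/(1 + jωRC).
Step 3 — Denominator: 1 + jωRC = 1 + j·6849·994·1e-06 = 1 + j6.808.
Step 4 — H = 0.02112 - j0.1438.
Step 5 — Magnitude: |H| = 0.1453 (-16.8 dB); phase: φ = -81.6°.

|H| = 0.1453 (-16.8 dB), φ = -81.6°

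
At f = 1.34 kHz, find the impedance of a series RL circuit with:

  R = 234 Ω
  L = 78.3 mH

Step 1 — Angular frequency: ω = 2π·f = 2π·1340 = 8419 rad/s.
Step 2 — Component impedances:
  R: Z = R = 234 Ω
  L: Z = jωL = j·8419·0.0783 = 0 + j659.2 Ω
Step 3 — Series combination: Z_total = R + L = 234 + j659.2 Ω = 699.5∠70.5° Ω.

Z = 234 + j659.2 Ω = 699.5∠70.5° Ω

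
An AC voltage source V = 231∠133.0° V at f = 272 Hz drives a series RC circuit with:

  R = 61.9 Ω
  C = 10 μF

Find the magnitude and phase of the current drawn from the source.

Step 1 — Angular frequency: ω = 2π·f = 2π·272 = 1709 rad/s.
Step 2 — Component impedances:
  R: Z = R = 61.9 Ω
  C: Z = 1/(jωC) = -j/(ω·C) = 0 - j58.51 Ω
Step 3 — Series combination: Z_total = R + C = 61.9 - j58.51 Ω = 85.18∠-43.4° Ω.
Step 4 — Source phasor: V = 231∠133.0° V = -157.5 + j168.9 V.
Step 5 — Ohm's law: I = V / Z_total = (-157.5 + j168.9) / (61.9 - j58.51) = -2.707 + j0.1708 A.
Step 6 — Convert to polar: |I| = 2.712 A, ∠I = 176.4°.

I = 2.712∠176.4° A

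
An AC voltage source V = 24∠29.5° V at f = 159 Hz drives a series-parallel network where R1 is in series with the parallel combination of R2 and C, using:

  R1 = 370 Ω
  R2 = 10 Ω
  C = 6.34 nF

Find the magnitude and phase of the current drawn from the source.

Step 1 — Angular frequency: ω = 2π·f = 2π·159 = 999 rad/s.
Step 2 — Component impedances:
  R1: Z = R = 370 Ω
  R2: Z = R = 10 Ω
  C: Z = 1/(jωC) = -j/(ω·C) = 0 - j1.579e+05 Ω
Step 3 — Parallel branch: R2 || C = 1/(1/R2 + 1/C) = 10 - j0.0006334 Ω.
Step 4 — Series with R1: Z_total = R1 + (R2 || C) = 380 - j0.0006334 Ω = 380∠-0.0° Ω.
Step 5 — Source phasor: V = 24∠29.5° V = 20.89 + j11.82 V.
Step 6 — Ohm's law: I = V / Z_total = (20.89 + j11.82) / (380 - j0.0006334) = 0.05497 + j0.0311 A.
Step 7 — Convert to polar: |I| = 0.06316 A, ∠I = 29.5°.

I = 0.06316∠29.5° A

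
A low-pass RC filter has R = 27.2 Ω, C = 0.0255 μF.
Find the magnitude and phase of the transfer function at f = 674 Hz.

Step 1 — Angular frequency: ω = 2π·674 = 4235 rad/s.
Step 2 — Transfer function: H(jω) = 1/(1 + jωRC).
Step 3 — Denominator: 1 + jωRC = 1 + j·4235·27.2·2.55e-08 = 1 + j0.002937.
Step 4 — H = 1 - j0.002937.
Step 5 — Magnitude: |H| = 1 (-0.0 dB); phase: φ = -0.2°.

|H| = 1 (-0.0 dB), φ = -0.2°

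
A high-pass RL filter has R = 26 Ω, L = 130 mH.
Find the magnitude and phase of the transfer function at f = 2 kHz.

Step 1 — Angular frequency: ω = 2π·2000 = 1.257e+04 rad/s.
Step 2 — Transfer function: H(jω) = jωL/(R + jωL).
Step 3 — Numerator jωL = j·1634; denominator R + jωL = 26 + j1634.
Step 4 — H = 0.9997 + j0.01591.
Step 5 — Magnitude: |H| = 0.9999 (-0.0 dB); phase: φ = 0.9°.

|H| = 0.9999 (-0.0 dB), φ = 0.9°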